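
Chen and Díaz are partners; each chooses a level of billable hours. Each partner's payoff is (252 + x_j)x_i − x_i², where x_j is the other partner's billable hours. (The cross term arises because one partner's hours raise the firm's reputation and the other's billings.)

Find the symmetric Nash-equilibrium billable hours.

Chen's payoff is (252 + x_D)x_C − x_C².
∂π/∂x_C = 252 + x_D − 2x_C = 0, so x_C = 126 + 0.5x_D.
By symmetry x_D = x_C; substituting into the reaction function, 0.5x_C = 126 and x_C = 252.

252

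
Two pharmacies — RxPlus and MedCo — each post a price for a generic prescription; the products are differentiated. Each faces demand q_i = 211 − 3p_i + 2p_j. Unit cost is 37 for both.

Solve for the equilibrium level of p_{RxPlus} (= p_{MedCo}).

80.5

RxPlus's profit: π = (p_{RxPlus} − 37)(211 − 3p_{RxPlus} + 2p_{MedCo}).
∂π/∂p_{RxPlus} = 322 − 6p_{RxPlus} + 2p_{MedCo} = 0 ⇒ p_{RxPlus} = 161/3 + (1/3)p_{MedCo}.
Setting p_{RxPlus} = p_{MedCo} in the reaction function: p_{RxPlus} = 161/3 + (1/3)p_{RxPlus}, so p_{RxPlus} = (161/3) / (2/3) = 80.5.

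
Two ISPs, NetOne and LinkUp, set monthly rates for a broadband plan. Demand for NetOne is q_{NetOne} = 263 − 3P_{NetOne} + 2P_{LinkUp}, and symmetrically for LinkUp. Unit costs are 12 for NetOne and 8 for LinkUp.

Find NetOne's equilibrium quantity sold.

186

NetOne's profit: π = (P_{NetOne} − 12)(263 − 3P_{NetOne} + 2P_{LinkUp}).
∂π/∂P_{NetOne} = 299 − 6P_{NetOne} + 2P_{LinkUp} = 0 ⇒ P_{NetOne} = 299/6 + (1/3)P_{LinkUp}.
Similarly P_{LinkUp} = 287/6 + (1/3)P_{NetOne}.
Solving the two reaction functions simultaneously: (1 − (1/3)(1/3))P_{NetOne} = 299/6 + (1/3)·(287/6), so (8/9)P_{NetOne} = 592/9 and P_{NetOne} = 74.
Then P_{LinkUp} = 287/6 + (1/3)·74 = 72.5.
q_{NetOne} = 263 − 3·74 + 2·72.5 = 186.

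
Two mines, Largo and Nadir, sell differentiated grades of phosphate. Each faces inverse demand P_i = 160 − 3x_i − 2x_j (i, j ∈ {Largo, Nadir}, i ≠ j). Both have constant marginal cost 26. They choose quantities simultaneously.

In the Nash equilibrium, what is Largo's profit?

841.6875

Mine Largo's profit: π = x_{Largo}(160 − 3x_{Largo} − 2x_{Nadir}) − 26x_{Largo}.
∂π/∂x_{Largo} = 134 − 6x_{Largo} − 2x_{Nadir} = 0 ⇒ x_{Largo} = 67/3 − (1/3)x_{Nadir}.
Setting x_{Largo} = x_{Nadir} in the reaction function: x_{Largo} = 67/3 − (1/3)x_{Largo}, so x_{Largo} = (67/3) / (4/3) = 16.75.
P_{Largo} = 160 − 3·16.75 − 2·16.75 = 76.25.
Profit = (76.25 − 26)·16.75 = 841.6875.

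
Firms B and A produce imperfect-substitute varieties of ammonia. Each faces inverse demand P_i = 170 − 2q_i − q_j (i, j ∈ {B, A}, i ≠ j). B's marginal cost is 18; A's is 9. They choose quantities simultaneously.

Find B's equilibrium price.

77.6

Firm B's profit: π = q_B(170 − 2q_B − q_A) − 18q_B.
∂π/∂q_B = 152 − 4q_B − q_A = 0 ⇒ q_B = 38 − 0.25q_A.
Similarly q_A = 40.25 − 0.25q_B.
Plugging q_A into B's best response: q_B = 38 − 0.25(40.25 − 0.25q_B) ⇒ 0.9375q_B = 27.9375, so q_B = 29.8.
Then q_A = 40.25 − 0.25·29.8 = 32.8.
P_B = 170 − 2·29.8 − 32.8 = 77.6.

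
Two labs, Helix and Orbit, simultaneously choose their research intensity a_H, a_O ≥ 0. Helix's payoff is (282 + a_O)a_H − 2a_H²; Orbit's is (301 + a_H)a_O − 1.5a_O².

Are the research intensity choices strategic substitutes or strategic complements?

Expanding Helix's payoff: 282a_H + a_Oa_H − 2a_H².
∂π/∂a_H = 282 + a_O − 4a_H = 0, so a_H = 70.5 + 0.25a_O.
The best-response slope da_H/da_O = 0.25 > 0: the reaction function is upward-sloping, so the choices are strategic complements.

strategic complements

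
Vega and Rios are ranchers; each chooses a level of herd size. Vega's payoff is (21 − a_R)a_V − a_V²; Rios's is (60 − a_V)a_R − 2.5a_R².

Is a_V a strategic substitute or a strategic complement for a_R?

Expanding Vega's payoff: 21a_V − a_Ra_V − a_V².
∂π/∂a_V = 21 − a_R − 2a_V = 0, so a_V = 10.5 − 0.5a_R.
The best-response slope da_V/da_R = −0.5 < 0: the reaction function is downward-sloping, so the choices are strategic substitutes.

strategic substitutes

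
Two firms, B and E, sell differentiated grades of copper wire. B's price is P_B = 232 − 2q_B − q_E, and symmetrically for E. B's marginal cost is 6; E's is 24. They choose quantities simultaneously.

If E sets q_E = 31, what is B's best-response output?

48.75

Firm B's profit: π = q_B(232 − 2q_B − q_E) − 6q_B.
∂π/∂q_B = 226 − 4q_B − q_E = 0 ⇒ q_B = 56.5 − 0.25q_E.
At q_E = 31: q_B = 56.5 − 0.25·31 = 48.75.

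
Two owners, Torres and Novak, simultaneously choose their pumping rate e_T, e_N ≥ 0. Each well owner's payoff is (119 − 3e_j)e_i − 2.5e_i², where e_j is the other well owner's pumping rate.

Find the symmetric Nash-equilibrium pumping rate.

14.875

Torres's payoff is (119 − 3e_N)e_T − 2.5e_T².
∂π/∂e_T = 119 − 3e_N − 5e_T = 0, so e_T = 23.8 − 0.6e_N.
By symmetry e_N = e_T; substituting into the reaction function, 1.6e_T = 23.8 and e_T = 14.875.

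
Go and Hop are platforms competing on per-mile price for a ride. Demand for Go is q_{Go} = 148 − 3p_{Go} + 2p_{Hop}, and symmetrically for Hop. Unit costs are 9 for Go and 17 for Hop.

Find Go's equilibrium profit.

3942.1875

Go's profit: π = (p_{Go} − 9)(148 − 3p_{Go} + 2p_{Hop}).
∂π/∂p_{Go} = 175 − 6p_{Go} + 2p_{Hop} = 0 ⇒ p_{Go} = 175/6 + (1/3)p_{Hop}.
Similarly p_{Hop} = 199/6 + (1/3)p_{Go}.
Solving the two reaction functions simultaneously: (1 − (1/3)(1/3))p_{Go} = 175/6 + (1/3)·(199/6), so (8/9)p_{Go} = 362/9 and p_{Go} = 45.25.
Then p_{Hop} = 199/6 + (1/3)·45.25 = 48.25.
q_{Go} = 148 − 3·45.25 + 2·48.25 = 108.75.
Profit = (45.25 − 9)·108.75 = 3942.1875.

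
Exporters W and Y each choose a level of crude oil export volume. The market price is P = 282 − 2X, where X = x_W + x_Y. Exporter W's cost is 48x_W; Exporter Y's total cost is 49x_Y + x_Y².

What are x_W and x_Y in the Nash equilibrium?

46.9, 23.2

Exporter W's profit: π = x_W(282 − 2(x_W + x_Y)) − 48x_W.
∂π/∂x_W = 234 − 4x_W − 2x_Y = 0, so x_W = 58.5 − 0.5x_Y.
For Y: ∂π/∂x_Y = 233 − 6x_Y − 2x_W = 0 ⇒ x_Y = 233/6 − (1/3)x_W.
Solving the two reaction functions simultaneously: (1 − (−0.5)(−1/3))x_W = 58.5 − 0.5·(233/6), so (5/6)x_W = 469/12 and x_W = 46.9.
Then x_Y = 233/6 − (1/3)·46.9 = 23.2.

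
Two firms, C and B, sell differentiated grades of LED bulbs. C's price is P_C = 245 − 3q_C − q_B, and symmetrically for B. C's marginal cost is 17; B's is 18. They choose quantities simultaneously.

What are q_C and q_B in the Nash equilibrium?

Firm C's profit: π = q_C(245 − 3q_C − q_B) − 17q_C.
∂π/∂q_C = 228 − 6q_C − q_B = 0 ⇒ q_C = 38 − (1/6)q_B.
Similarly q_B = 227/6 − (1/6)q_C.
Plugging q_B into C's best response: q_C = 38 − (1/6)(227/6 − (1/6)q_C) ⇒ (35/36)q_C = 1141/36, so q_C = 32.6.
Then q_B = 227/6 − (1/6)·32.6 = 32.4.

32.6, 32.4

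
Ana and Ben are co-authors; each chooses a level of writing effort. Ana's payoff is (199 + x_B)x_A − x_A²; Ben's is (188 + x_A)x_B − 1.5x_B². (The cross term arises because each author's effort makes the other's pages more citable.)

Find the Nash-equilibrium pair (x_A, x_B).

157, 115

Expanding Ana's payoff: 199x_A + x_Bx_A − x_A².
∂π/∂x_A = 199 + x_B − 2x_A = 0, so x_A = 99.5 + 0.5x_B.
Likewise for Ben: x_B = 188/3 + (1/3)x_A.
Plugging x_B into Ana's best response: x_A = 99.5 + 0.5(188/3 + (1/3)x_A) ⇒ (5/6)x_A = 785/6, so x_A = 157.
Then x_B = 188/3 + (1/3)·157 = 115.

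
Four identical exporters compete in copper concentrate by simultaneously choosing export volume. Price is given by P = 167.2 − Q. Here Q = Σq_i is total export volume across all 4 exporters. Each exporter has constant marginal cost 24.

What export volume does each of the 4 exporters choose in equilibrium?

28.64

A representative exporter's profit is π_i = q_i(167.2 − Q) − 24q_i, with Q = q_i + Σ_{j≠i} q_j.
First-order condition: 143.2 − 2q_i − Σ_{j≠i} q_j = 0.
Imposing symmetry (q_j = q for all j) turns Σ_{j≠i} q_j into 3q, so 143.2 = 5q and q = 28.64.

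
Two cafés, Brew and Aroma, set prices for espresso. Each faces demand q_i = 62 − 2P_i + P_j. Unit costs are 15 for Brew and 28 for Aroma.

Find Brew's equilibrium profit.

Brew's profit: π = (P_{Brew} − 15)(62 − 2P_{Brew} + P_{Aroma}).
∂π/∂P_{Brew} = 92 − 4P_{Brew} + P_{Aroma} = 0 ⇒ P_{Brew} = 23 + 0.25P_{Aroma}.
Similarly P_{Aroma} = 29.5 + 0.25P_{Brew}.
Substituting the second reaction function into the first: P_{Brew} = 23 + 0.25(29.5 + 0.25P_{Brew}), which gives 0.9375P_{Brew} = 30.375 ⇒ P_{Brew} = 32.4.
Then P_{Aroma} = 29.5 + 0.25·32.4 = 37.6.
q_{Brew} = 62 − 2·32.4 + 37.6 = 34.8.
Profit = (32.4 − 15)·34.8 = 605.52.

605.52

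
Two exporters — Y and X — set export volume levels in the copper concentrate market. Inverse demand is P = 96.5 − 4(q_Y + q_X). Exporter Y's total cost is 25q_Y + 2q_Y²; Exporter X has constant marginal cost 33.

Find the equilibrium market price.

Exporter Y's profit: π = q_Y(96.5 − 4(q_Y + q_X)) − 25q_Y − 2q_Y².
∂π/∂q_Y = 71.5 − 12q_Y − 4q_X = 0, so q_Y = 143/24 − (1/3)q_X.
For X: ∂π/∂q_X = 63.5 − 8q_X − 4q_Y = 0 ⇒ q_X = 7.9375 − 0.5q_Y.
Plugging q_X into Y's best response: q_Y = 143/24 − (1/3)(7.9375 − 0.5q_Y) ⇒ (5/6)q_Y = 3.3125, so q_Y = 3.975.
Then q_X = 7.9375 − 0.5·3.975 = 5.95.
Equilibrium price: P = 96.5 − 4·9.925 = 56.8.

56.8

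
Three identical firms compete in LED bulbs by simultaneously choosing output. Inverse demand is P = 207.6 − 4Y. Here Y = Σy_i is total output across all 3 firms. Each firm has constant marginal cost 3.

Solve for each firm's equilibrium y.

12.7875

A representative firm's profit is π_i = y_i(207.6 − 4Y) − 3y_i, with Y = y_i + Σ_{j≠i} y_j.
First-order condition: 204.6 − 8y_i − 4Σ_{j≠i} y_j = 0.
In a symmetric equilibrium every firm chooses the same y, so Σ_{j≠i} y_j = 2y. The condition becomes 204.6 − 16y = 0, giving y = 204.6/16 = 12.7875.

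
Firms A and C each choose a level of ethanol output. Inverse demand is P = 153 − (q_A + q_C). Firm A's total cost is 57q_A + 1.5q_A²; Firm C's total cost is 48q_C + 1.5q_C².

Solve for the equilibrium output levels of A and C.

15.625, 17.875

Firm A's profit: π = q_A(153 − (q_A + q_C)) − 57q_A − 1.5q_A².
∂π/∂q_A = 96 − 5q_A − q_C = 0, so q_A = 19.2 − 0.2q_C.
By the same steps for C: q_C = 21 − 0.2q_A.
Solving the two reaction functions simultaneously: (1 − (−0.2)(−0.2))q_A = 19.2 − 0.2·21, so 0.96q_A = 15 and q_A = 15.625.
Then q_C = 21 − 0.2·15.625 = 17.875.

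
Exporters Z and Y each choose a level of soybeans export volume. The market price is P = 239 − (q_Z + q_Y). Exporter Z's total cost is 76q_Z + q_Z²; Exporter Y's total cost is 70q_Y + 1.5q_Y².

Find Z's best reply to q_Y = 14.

37.25

Exporter Z's profit: π = q_Z(239 − (q_Z + q_Y)) − 76q_Z − q_Z².
∂π/∂q_Z = 163 − 4q_Z − q_Y = 0, so q_Z = 40.75 − 0.25q_Y.
At q_Y = 14: q_Z = 40.75 − 0.25·14 = 37.25.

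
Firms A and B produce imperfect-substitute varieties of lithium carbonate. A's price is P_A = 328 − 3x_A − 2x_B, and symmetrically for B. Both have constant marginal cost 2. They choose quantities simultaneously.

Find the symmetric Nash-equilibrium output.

Firm A's profit: π = x_A(328 − 3x_A − 2x_B) − 2x_A.
∂π/∂x_A = 326 − 6x_A − 2x_B = 0 ⇒ x_A = 163/3 − (1/3)x_B.
The game is symmetric, so in equilibrium x_B = x_A: the reaction function gives (4/3)x_A = 163/3, hence x_A = 40.75.

40.75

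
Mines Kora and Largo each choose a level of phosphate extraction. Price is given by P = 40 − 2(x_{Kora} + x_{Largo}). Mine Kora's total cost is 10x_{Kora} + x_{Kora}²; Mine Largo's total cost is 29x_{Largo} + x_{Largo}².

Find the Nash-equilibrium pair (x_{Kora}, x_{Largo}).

Mine Kora's profit: π = x_{Kora}(40 − 2(x_{Kora} + x_{Largo})) − 10x_{Kora} − x_{Kora}².
∂π/∂x_{Kora} = 30 − 6x_{Kora} − 2x_{Largo} = 0, so x_{Kora} = 5 − (1/3)x_{Largo}.
By the same steps for Largo: x_{Largo} = 11/6 − (1/3)x_{Kora}.
Plugging x_{Largo} into Kora's best response: x_{Kora} = 5 − (1/3)(11/6 − (1/3)x_{Kora}) ⇒ (8/9)x_{Kora} = 79/18, so x_{Kora} = 4.9375.
Then x_{Largo} = 11/6 − (1/3)·4.9375 = 0.1875.

4.9375, 0.1875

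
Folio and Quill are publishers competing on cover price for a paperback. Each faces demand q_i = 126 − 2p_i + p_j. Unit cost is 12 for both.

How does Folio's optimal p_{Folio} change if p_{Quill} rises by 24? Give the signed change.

6

Folio's profit: π = (p_{Folio} − 12)(126 − 2p_{Folio} + p_{Quill}).
∂π/∂p_{Folio} = 150 − 4p_{Folio} + p_{Quill} = 0 ⇒ p_{Folio} = 37.5 + 0.25p_{Quill}.
The reaction-function slope is 0.25, so a 24-unit rise in p_{Quill} moves p_{Folio} by 0.25 × 24 = 6. Folio's best response rises — the actions are strategic complements.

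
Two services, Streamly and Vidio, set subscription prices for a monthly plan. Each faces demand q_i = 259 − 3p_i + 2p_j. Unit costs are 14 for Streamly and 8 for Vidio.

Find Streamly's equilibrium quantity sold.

Streamly's profit: π = (p_{Streamly} − 14)(259 − 3p_{Streamly} + 2p_{Vidio}).
∂π/∂p_{Streamly} = 301 − 6p_{Streamly} + 2p_{Vidio} = 0 ⇒ p_{Streamly} = 301/6 + (1/3)p_{Vidio}.
Similarly p_{Vidio} = 283/6 + (1/3)p_{Streamly}.
Solving the two reaction functions simultaneously: (1 − (1/3)(1/3))p_{Streamly} = 301/6 + (1/3)·(283/6), so (8/9)p_{Streamly} = 593/9 and p_{Streamly} = 74.125.
Then p_{Vidio} = 283/6 + (1/3)·74.125 = 71.875.
q_{Streamly} = 259 − 3·74.125 + 2·71.875 = 180.375.

180.375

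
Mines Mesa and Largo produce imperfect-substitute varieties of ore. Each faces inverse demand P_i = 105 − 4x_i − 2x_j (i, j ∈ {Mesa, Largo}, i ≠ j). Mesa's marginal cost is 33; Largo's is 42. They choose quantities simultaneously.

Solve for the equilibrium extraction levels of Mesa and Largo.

Mine Mesa's profit: π = x_{Mesa}(105 − 4x_{Mesa} − 2x_{Largo}) − 33x_{Mesa}.
∂π/∂x_{Mesa} = 72 − 8x_{Mesa} − 2x_{Largo} = 0 ⇒ x_{Mesa} = 9 − 0.25x_{Largo}.
Similarly x_{Largo} = 7.875 − 0.25x_{Mesa}.
Substituting the second reaction function into the first: x_{Mesa} = 9 − 0.25(7.875 − 0.25x_{Mesa}), which gives 0.9375x_{Mesa} = 225/32 ⇒ x_{Mesa} = 7.5.
Then x_{Largo} = 7.875 − 0.25·7.5 = 6.

7.5, 6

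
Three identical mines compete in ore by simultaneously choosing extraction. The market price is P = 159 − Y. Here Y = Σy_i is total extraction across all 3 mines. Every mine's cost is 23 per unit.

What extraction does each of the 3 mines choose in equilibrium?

A representative mine's profit is π_i = y_i(159 − Y) − 23y_i, with Y = y_i + Σ_{j≠i} y_j.
First-order condition: 136 − 2y_i − Σ_{j≠i} y_j = 0.
In a symmetric equilibrium every mine chooses the same y, so Σ_{j≠i} y_j = 2y. The condition becomes 136 − 4y = 0, giving y = 136/4 = 34.

34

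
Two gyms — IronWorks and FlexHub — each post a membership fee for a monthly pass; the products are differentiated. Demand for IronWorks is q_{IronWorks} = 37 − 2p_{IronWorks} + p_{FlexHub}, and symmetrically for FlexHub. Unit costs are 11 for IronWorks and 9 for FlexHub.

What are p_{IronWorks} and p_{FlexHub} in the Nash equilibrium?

IronWorks's profit: π = (p_{IronWorks} − 11)(37 − 2p_{IronWorks} + p_{FlexHub}).
∂π/∂p_{IronWorks} = 59 − 4p_{IronWorks} + p_{FlexHub} = 0 ⇒ p_{IronWorks} = 14.75 + 0.25p_{FlexHub}.
Similarly p_{FlexHub} = 13.75 + 0.25p_{IronWorks}.
Solving the two reaction functions simultaneously: (1 − (0.25)(0.25))p_{IronWorks} = 14.75 + 0.25·13.75, so 0.9375p_{IronWorks} = 18.1875 and p_{IronWorks} = 19.4.
Then p_{FlexHub} = 13.75 + 0.25·19.4 = 18.6.

19.4, 18.6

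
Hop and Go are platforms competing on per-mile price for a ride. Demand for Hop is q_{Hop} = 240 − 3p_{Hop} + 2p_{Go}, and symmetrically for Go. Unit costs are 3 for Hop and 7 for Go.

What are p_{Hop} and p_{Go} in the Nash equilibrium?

Hop's profit: π = (p_{Hop} − 3)(240 − 3p_{Hop} + 2p_{Go}).
∂π/∂p_{Hop} = 249 − 6p_{Hop} + 2p_{Go} = 0 ⇒ p_{Hop} = 41.5 + (1/3)p_{Go}.
Similarly p_{Go} = 43.5 + (1/3)p_{Hop}.
Substituting the second reaction function into the first: p_{Hop} = 41.5 + (1/3)(43.5 + (1/3)p_{Hop}), which gives (8/9)p_{Hop} = 56 ⇒ p_{Hop} = 63.
Then p_{Go} = 43.5 + (1/3)·63 = 64.5.

63, 64.5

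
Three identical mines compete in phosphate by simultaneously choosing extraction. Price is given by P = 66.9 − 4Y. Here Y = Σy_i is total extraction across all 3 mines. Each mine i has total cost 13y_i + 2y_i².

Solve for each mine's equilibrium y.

A representative mine's profit is π_i = y_i(66.9 − 4Y) − 13y_i − 2y_i², with Y = y_i + Σ_{j≠i} y_j.
First-order condition: 53.9 − 12y_i − 4Σ_{j≠i} y_j = 0.
In a symmetric equilibrium every mine chooses the same y, so Σ_{j≠i} y_j = 2y. The condition becomes 53.9 − 20y = 0, giving y = 53.9/20 = 2.695.

2.695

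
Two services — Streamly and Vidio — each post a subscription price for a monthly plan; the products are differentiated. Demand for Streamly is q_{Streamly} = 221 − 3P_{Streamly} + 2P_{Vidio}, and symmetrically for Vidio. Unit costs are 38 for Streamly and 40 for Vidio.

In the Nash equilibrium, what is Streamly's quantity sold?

Streamly's profit: π = (P_{Streamly} − 38)(221 − 3P_{Streamly} + 2P_{Vidio}).
∂π/∂P_{Streamly} = 335 − 6P_{Streamly} + 2P_{Vidio} = 0 ⇒ P_{Streamly} = 335/6 + (1/3)P_{Vidio}.
Similarly P_{Vidio} = 341/6 + (1/3)P_{Streamly}.
Solving the two reaction functions simultaneously: (1 − (1/3)(1/3))P_{Streamly} = 335/6 + (1/3)·(341/6), so (8/9)P_{Streamly} = 673/9 and P_{Streamly} = 84.125.
Then P_{Vidio} = 341/6 + (1/3)·84.125 = 84.875.
q_{Streamly} = 221 − 3·84.125 + 2·84.875 = 138.375.

138.375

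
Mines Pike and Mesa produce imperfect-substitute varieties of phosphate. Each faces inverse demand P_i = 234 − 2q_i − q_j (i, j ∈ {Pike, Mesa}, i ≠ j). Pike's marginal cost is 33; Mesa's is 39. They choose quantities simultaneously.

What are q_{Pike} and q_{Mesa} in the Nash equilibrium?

Mine Pike's profit: π = q_{Pike}(234 − 2q_{Pike} − q_{Mesa}) − 33q_{Pike}.
∂π/∂q_{Pike} = 201 − 4q_{Pike} − q_{Mesa} = 0 ⇒ q_{Pike} = 50.25 − 0.25q_{Mesa}.
Similarly q_{Mesa} = 48.75 − 0.25q_{Pike}.
Solving the two reaction functions simultaneously: (1 − (−0.25)(−0.25))q_{Pike} = 50.25 − 0.25·48.75, so 0.9375q_{Pike} = 38.0625 and q_{Pike} = 40.6.
Then q_{Mesa} = 48.75 − 0.25·40.6 = 38.6.

40.6, 38.6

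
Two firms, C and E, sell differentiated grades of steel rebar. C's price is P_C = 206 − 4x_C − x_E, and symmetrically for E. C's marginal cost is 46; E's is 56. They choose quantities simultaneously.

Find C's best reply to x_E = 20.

17.5

Firm C's profit: π = x_C(206 − 4x_C − x_E) − 46x_C.
∂π/∂x_C = 160 − 8x_C − x_E = 0 ⇒ x_C = 20 − 0.125x_E.
At x_E = 20: x_C = 20 − 0.125·20 = 17.5.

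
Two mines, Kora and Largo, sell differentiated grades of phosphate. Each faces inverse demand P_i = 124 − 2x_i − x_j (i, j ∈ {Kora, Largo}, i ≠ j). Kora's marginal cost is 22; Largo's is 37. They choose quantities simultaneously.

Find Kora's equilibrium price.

Mine Kora's profit: π = x_{Kora}(124 − 2x_{Kora} − x_{Largo}) − 22x_{Kora}.
∂π/∂x_{Kora} = 102 − 4x_{Kora} − x_{Largo} = 0 ⇒ x_{Kora} = 25.5 − 0.25x_{Largo}.
Similarly x_{Largo} = 21.75 − 0.25x_{Kora}.
Solving the two reaction functions simultaneously: (1 − (−0.25)(−0.25))x_{Kora} = 25.5 − 0.25·21.75, so 0.9375x_{Kora} = 20.0625 and x_{Kora} = 21.4.
Then x_{Largo} = 21.75 − 0.25·21.4 = 16.4.
P_{Kora} = 124 − 2·21.4 − 16.4 = 64.8.

64.8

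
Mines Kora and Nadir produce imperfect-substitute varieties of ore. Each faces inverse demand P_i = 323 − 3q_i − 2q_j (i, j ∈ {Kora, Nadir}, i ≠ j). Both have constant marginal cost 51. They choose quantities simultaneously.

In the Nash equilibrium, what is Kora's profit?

Mine Kora's profit: π = q_{Kora}(323 − 3q_{Kora} − 2q_{Nadir}) − 51q_{Kora}.
∂π/∂q_{Kora} = 272 − 6q_{Kora} − 2q_{Nadir} = 0 ⇒ q_{Kora} = 136/3 − (1/3)q_{Nadir}.
By symmetry q_{Nadir} = q_{Kora}; substituting into the reaction function, (4/3)q_{Kora} = 136/3 and q_{Kora} = 34.
P_{Kora} = 323 − 3·34 − 2·34 = 153.
Profit = (153 − 51)·34 = 3468.

3468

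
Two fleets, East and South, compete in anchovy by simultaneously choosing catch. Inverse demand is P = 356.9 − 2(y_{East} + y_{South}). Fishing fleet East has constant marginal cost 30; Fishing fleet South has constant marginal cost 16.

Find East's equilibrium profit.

5439.245

Fishing fleet East's profit: π = y_{East}(356.9 − 2(y_{East} + y_{South})) − 30y_{East}.
∂π/∂y_{East} = 326.9 − 4y_{East} − 2y_{South} = 0, so y_{East} = 81.725 − 0.5y_{South}.
By the same steps for South: y_{South} = 85.225 − 0.5y_{East}.
Substituting the second reaction function into the first: y_{East} = 81.725 − 0.5(85.225 − 0.5y_{East}), which gives 0.75y_{East} = 39.1125 ⇒ y_{East} = 52.15.
Then y_{South} = 85.225 − 0.5·52.15 = 59.15.
Price P = 356.9 − 2·111.3 = 134.3.
East's profit: (134.3 − 30)·52.15 = 5439.245.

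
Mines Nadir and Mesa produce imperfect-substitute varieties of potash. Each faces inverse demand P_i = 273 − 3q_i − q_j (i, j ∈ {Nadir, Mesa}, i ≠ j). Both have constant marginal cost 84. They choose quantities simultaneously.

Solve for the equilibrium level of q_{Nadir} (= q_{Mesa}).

27

Mine Nadir's profit: π = q_{Nadir}(273 − 3q_{Nadir} − q_{Mesa}) − 84q_{Nadir}.
∂π/∂q_{Nadir} = 189 − 6q_{Nadir} − q_{Mesa} = 0 ⇒ q_{Nadir} = 31.5 − (1/6)q_{Mesa}.
By symmetry q_{Mesa} = q_{Nadir}; substituting into the reaction function, (7/6)q_{Nadir} = 31.5 and q_{Nadir} = 27.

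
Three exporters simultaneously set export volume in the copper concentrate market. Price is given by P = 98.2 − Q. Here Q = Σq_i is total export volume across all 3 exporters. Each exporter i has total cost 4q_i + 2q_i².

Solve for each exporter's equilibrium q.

11.775

A representative exporter's profit is π_i = q_i(98.2 − Q) − 4q_i − 2q_i², with Q = q_i + Σ_{j≠i} q_j.
First-order condition: 94.2 − 6q_i − Σ_{j≠i} q_j = 0.
In a symmetric equilibrium every exporter chooses the same q, so Σ_{j≠i} q_j = 2q. The condition becomes 94.2 − 8q = 0, giving q = 94.2/8 = 11.775.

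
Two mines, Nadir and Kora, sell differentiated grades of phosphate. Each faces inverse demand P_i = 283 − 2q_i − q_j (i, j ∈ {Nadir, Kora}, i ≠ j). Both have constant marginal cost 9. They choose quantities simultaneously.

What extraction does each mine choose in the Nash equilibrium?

Mine Nadir's profit: π = q_{Nadir}(283 − 2q_{Nadir} − q_{Kora}) − 9q_{Nadir}.
∂π/∂q_{Nadir} = 274 − 4q_{Nadir} − q_{Kora} = 0 ⇒ q_{Nadir} = 68.5 − 0.25q_{Kora}.
The game is symmetric, so in equilibrium q_{Kora} = q_{Nadir}: the reaction function gives 1.25q_{Nadir} = 68.5, hence q_{Nadir} = 54.8.

54.8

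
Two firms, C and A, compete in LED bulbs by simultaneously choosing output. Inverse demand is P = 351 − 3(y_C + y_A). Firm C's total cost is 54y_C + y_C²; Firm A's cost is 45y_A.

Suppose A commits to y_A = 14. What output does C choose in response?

Firm C's profit: π = y_C(351 − 3(y_C + y_A)) − 54y_C − y_C².
∂π/∂y_C = 297 − 8y_C − 3y_A = 0, so y_C = 37.125 − 0.375y_A.
At y_A = 14: y_C = 37.125 − 0.375·14 = 31.875.

31.875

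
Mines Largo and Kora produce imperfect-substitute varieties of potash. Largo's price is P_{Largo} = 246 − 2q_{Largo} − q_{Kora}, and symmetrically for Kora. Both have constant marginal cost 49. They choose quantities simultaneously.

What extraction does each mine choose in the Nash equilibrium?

Mine Largo's profit: π = q_{Largo}(246 − 2q_{Largo} − q_{Kora}) − 49q_{Largo}.
∂π/∂q_{Largo} = 197 − 4q_{Largo} − q_{Kora} = 0 ⇒ q_{Largo} = 49.25 − 0.25q_{Kora}.
Setting q_{Largo} = q_{Kora} in the reaction function: q_{Largo} = 49.25 − 0.25q_{Largo}, so q_{Largo} = 49.25 / 1.25 = 39.4.

39.4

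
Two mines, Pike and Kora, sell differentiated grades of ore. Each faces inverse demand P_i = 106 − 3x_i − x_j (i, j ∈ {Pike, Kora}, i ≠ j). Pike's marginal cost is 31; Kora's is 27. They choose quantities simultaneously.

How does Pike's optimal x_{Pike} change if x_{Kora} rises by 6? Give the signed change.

Mine Pike's profit: π = x_{Pike}(106 − 3x_{Pike} − x_{Kora}) − 31x_{Pike}.
∂π/∂x_{Pike} = 75 − 6x_{Pike} − x_{Kora} = 0 ⇒ x_{Pike} = 12.5 − (1/6)x_{Kora}.
The reaction-function slope is −1/6, so a 6-unit rise in x_{Kora} moves x_{Pike} by −1/6 × 6 = −1. Pike's best response falls — the actions are strategic substitutes.

-1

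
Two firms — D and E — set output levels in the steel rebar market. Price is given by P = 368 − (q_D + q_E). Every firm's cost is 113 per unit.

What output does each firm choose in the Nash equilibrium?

85

Firm D's profit: π = q_D(368 − (q_D + q_E)) − 113q_D.
∂π/∂q_D = 255 − 2q_D − q_E = 0, so q_D = 127.5 − 0.5q_E.
The game is symmetric, so in equilibrium q_E = q_D: the reaction function gives 1.5q_D = 127.5, hence q_D = 85.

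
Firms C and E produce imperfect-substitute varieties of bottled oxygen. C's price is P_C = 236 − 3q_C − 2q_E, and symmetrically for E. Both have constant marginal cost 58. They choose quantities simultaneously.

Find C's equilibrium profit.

1485.1875

Firm C's profit: π = q_C(236 − 3q_C − 2q_E) − 58q_C.
∂π/∂q_C = 178 − 6q_C − 2q_E = 0 ⇒ q_C = 89/3 − (1/3)q_E.
The game is symmetric, so in equilibrium q_E = q_C: the reaction function gives (4/3)q_C = 89/3, hence q_C = 22.25.
P_C = 236 − 3·22.25 − 2·22.25 = 124.75.
Profit = (124.75 − 58)·22.25 = 1485.1875.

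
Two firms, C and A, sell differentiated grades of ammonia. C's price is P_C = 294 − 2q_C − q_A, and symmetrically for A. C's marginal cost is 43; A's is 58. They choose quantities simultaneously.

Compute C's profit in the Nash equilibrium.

Firm C's profit: π = q_C(294 − 2q_C − q_A) − 43q_C.
∂π/∂q_C = 251 − 4q_C − q_A = 0 ⇒ q_C = 62.75 − 0.25q_A.
Similarly q_A = 59 − 0.25q_C.
Substituting the second reaction function into the first: q_C = 62.75 − 0.25(59 − 0.25q_C), which gives 0.9375q_C = 48 ⇒ q_C = 51.2.
Then q_A = 59 − 0.25·51.2 = 46.2.
P_C = 294 − 2·51.2 − 46.2 = 145.4.
Profit = (145.4 − 43)·51.2 = 5242.88.

5242.88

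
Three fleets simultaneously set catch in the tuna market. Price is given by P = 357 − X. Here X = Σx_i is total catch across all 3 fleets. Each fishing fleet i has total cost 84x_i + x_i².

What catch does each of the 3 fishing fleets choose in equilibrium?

45.5

A representative fishing fleet's profit is π_i = x_i(357 − X) − 84x_i − x_i², with X = x_i + Σ_{j≠i} x_j.
First-order condition: 273 − 4x_i − Σ_{j≠i} x_j = 0.
With identical fishing fleets, set every x_j = x: then 273 − 4x − 2x = 0, i.e. x = 273/6 = 45.5.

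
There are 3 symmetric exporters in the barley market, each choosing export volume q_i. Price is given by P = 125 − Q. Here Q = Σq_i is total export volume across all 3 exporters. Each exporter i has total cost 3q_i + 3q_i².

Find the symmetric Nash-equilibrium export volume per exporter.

12.2

A representative exporter's profit is π_i = q_i(125 − Q) − 3q_i − 3q_i², with Q = q_i + Σ_{j≠i} q_j.
First-order condition: 122 − 8q_i − Σ_{j≠i} q_j = 0.
Imposing symmetry (q_j = q for all j) turns Σ_{j≠i} q_j into 2q, so 122 = 10q and q = 12.2.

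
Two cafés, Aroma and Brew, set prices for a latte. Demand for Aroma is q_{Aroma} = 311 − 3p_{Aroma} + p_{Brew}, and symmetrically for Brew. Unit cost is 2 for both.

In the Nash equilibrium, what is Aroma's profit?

Aroma's profit: π = (p_{Aroma} − 2)(311 − 3p_{Aroma} + p_{Brew}).
∂π/∂p_{Aroma} = 317 − 6p_{Aroma} + p_{Brew} = 0 ⇒ p_{Aroma} = 317/6 + (1/6)p_{Brew}.
By symmetry p_{Brew} = p_{Aroma}; substituting into the reaction function, (5/6)p_{Aroma} = 317/6 and p_{Aroma} = 63.4.
q_{Aroma} = 311 − 3·63.4 + 63.4 = 184.2.
Profit = (63.4 − 2)·184.2 = 11309.88.

11309.88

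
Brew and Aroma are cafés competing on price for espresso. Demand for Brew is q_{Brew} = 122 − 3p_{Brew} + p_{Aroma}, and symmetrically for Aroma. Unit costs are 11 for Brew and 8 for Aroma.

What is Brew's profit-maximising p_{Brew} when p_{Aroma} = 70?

37.5

Brew's profit: π = (p_{Brew} − 11)(122 − 3p_{Brew} + p_{Aroma}).
∂π/∂p_{Brew} = 155 − 6p_{Brew} + p_{Aroma} = 0 ⇒ p_{Brew} = 155/6 + (1/6)p_{Aroma}.
At p_{Aroma} = 70: p_{Brew} = 155/6 + (1/6)·70 = 37.5.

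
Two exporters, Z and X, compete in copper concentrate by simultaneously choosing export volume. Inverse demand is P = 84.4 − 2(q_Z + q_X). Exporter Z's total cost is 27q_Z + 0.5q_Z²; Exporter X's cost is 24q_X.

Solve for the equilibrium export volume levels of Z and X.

6.8, 11.7

Exporter Z's profit: π = q_Z(84.4 − 2(q_Z + q_X)) − 27q_Z − 0.5q_Z².
∂π/∂q_Z = 57.4 − 5q_Z − 2q_X = 0, so q_Z = 11.48 − 0.4q_X.
For X: ∂π/∂q_X = 60.4 − 4q_X − 2q_Z = 0 ⇒ q_X = 15.1 − 0.5q_Z.
Plugging q_X into Z's best response: q_Z = 11.48 − 0.4(15.1 − 0.5q_Z) ⇒ 0.8q_Z = 5.44, so q_Z = 6.8.
Then q_X = 15.1 − 0.5·6.8 = 11.7.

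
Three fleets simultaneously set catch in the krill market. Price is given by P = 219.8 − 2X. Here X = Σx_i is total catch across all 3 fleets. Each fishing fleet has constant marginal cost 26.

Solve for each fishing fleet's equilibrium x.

24.225

A representative fishing fleet's profit is π_i = x_i(219.8 − 2X) − 26x_i, with X = x_i + Σ_{j≠i} x_j.
First-order condition: 193.8 − 4x_i − 2Σ_{j≠i} x_j = 0.
In a symmetric equilibrium every fishing fleet chooses the same x, so Σ_{j≠i} x_j = 2x. The condition becomes 193.8 − 8x = 0, giving x = 193.8/8 = 24.225.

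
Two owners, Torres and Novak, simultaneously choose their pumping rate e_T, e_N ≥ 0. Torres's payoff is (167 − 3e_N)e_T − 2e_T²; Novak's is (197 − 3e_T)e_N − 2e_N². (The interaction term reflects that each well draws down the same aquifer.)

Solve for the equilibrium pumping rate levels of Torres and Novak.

11, 41

Expanding Torres's payoff: 167e_T − 3e_Ne_T − 2e_T².
∂π/∂e_T = 167 − 3e_N − 4e_T = 0, so e_T = 41.75 − 0.75e_N.
Likewise for Novak: e_N = 49.25 − 0.75e_T.
Solving the two reaction functions simultaneously: (1 − (−0.75)(−0.75))e_T = 41.75 − 0.75·49.25, so 0.4375e_T = 4.8125 and e_T = 11.
Then e_N = 49.25 − 0.75·11 = 41.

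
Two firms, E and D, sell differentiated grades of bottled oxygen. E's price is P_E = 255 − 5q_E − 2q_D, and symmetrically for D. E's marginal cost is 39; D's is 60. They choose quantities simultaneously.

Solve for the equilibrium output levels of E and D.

18.4375, 15.8125

Firm E's profit: π = q_E(255 − 5q_E − 2q_D) − 39q_E.
∂π/∂q_E = 216 − 10q_E − 2q_D = 0 ⇒ q_E = 21.6 − 0.2q_D.
Similarly q_D = 19.5 − 0.2q_E.
Solving the two reaction functions simultaneously: (1 − (−0.2)(−0.2))q_E = 21.6 − 0.2·19.5, so 0.96q_E = 17.7 and q_E = 18.4375.
Then q_D = 19.5 − 0.2·18.4375 = 15.8125.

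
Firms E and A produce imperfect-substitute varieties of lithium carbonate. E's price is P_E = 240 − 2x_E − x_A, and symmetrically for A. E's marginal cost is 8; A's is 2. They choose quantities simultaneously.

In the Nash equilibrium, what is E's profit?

Firm E's profit: π = x_E(240 − 2x_E − x_A) − 8x_E.
∂π/∂x_E = 232 − 4x_E − x_A = 0 ⇒ x_E = 58 − 0.25x_A.
Similarly x_A = 59.5 − 0.25x_E.
Substituting the second reaction function into the first: x_E = 58 − 0.25(59.5 − 0.25x_E), which gives 0.9375x_E = 43.125 ⇒ x_E = 46.
Then x_A = 59.5 − 0.25·46 = 48.
P_E = 240 − 2·46 − 48 = 100.
Profit = (100 − 8)·46 = 4232.

4232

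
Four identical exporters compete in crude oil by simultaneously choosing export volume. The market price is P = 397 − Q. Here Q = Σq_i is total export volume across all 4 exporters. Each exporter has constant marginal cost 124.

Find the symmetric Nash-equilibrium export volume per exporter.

A representative exporter's profit is π_i = q_i(397 − Q) − 124q_i, with Q = q_i + Σ_{j≠i} q_j.
First-order condition: 273 − 2q_i − Σ_{j≠i} q_j = 0.
Imposing symmetry (q_j = q for all j) turns Σ_{j≠i} q_j into 3q, so 273 = 5q and q = 54.6.

54.6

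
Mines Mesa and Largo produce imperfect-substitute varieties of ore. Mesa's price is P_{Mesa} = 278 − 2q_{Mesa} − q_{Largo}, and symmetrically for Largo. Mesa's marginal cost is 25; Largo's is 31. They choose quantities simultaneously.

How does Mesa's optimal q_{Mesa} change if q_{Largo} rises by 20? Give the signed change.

Mine Mesa's profit: π = q_{Mesa}(278 − 2q_{Mesa} − q_{Largo}) − 25q_{Mesa}.
∂π/∂q_{Mesa} = 253 − 4q_{Mesa} − q_{Largo} = 0 ⇒ q_{Mesa} = 63.25 − 0.25q_{Largo}.
The reaction-function slope is −0.25, so a 20-unit rise in q_{Largo} moves q_{Mesa} by −0.25 × 20 = −5. Mesa's best response falls — the actions are strategic substitutes.

-5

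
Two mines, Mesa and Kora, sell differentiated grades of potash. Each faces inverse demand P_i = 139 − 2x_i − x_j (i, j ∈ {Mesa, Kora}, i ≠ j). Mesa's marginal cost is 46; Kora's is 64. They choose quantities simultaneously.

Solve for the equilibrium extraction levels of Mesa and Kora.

Mine Mesa's profit: π = x_{Mesa}(139 − 2x_{Mesa} − x_{Kora}) − 46x_{Mesa}.
∂π/∂x_{Mesa} = 93 − 4x_{Mesa} − x_{Kora} = 0 ⇒ x_{Mesa} = 23.25 − 0.25x_{Kora}.
Similarly x_{Kora} = 18.75 − 0.25x_{Mesa}.
Substituting the second reaction function into the first: x_{Mesa} = 23.25 − 0.25(18.75 − 0.25x_{Mesa}), which gives 0.9375x_{Mesa} = 18.5625 ⇒ x_{Mesa} = 19.8.
Then x_{Kora} = 18.75 − 0.25·19.8 = 13.8.

19.8, 13.8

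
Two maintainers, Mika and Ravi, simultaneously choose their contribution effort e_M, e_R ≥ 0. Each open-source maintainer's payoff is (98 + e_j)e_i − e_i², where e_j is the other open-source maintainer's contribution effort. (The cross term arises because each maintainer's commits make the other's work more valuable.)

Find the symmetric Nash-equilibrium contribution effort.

98

Mika's payoff is (98 + e_R)e_M − e_M².
∂π/∂e_M = 98 + e_R − 2e_M = 0, so e_M = 49 + 0.5e_R.
Setting e_M = e_R in the reaction function: e_M = 49 + 0.5e_M, so e_M = 49 / 0.5 = 98.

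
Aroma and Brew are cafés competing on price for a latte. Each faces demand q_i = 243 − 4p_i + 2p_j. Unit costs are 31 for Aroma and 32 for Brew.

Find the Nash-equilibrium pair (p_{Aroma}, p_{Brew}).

61.3, 61.7

Aroma's profit: π = (p_{Aroma} − 31)(243 − 4p_{Aroma} + 2p_{Brew}).
∂π/∂p_{Aroma} = 367 − 8p_{Aroma} + 2p_{Brew} = 0 ⇒ p_{Aroma} = 45.875 + 0.25p_{Brew}.
Similarly p_{Brew} = 46.375 + 0.25p_{Aroma}.
Plugging p_{Brew} into Aroma's best response: p_{Aroma} = 45.875 + 0.25(46.375 + 0.25p_{Aroma}) ⇒ 0.9375p_{Aroma} = 1839/32, so p_{Aroma} = 61.3.
Then p_{Brew} = 46.375 + 0.25·61.3 = 61.7.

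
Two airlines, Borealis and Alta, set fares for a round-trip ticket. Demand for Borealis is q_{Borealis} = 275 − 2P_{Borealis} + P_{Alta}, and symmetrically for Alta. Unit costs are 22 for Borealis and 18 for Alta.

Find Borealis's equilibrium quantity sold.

Borealis's profit: π = (P_{Borealis} − 22)(275 − 2P_{Borealis} + P_{Alta}).
∂π/∂P_{Borealis} = 319 − 4P_{Borealis} + P_{Alta} = 0 ⇒ P_{Borealis} = 79.75 + 0.25P_{Alta}.
Similarly P_{Alta} = 77.75 + 0.25P_{Borealis}.
Plugging P_{Alta} into Borealis's best response: P_{Borealis} = 79.75 + 0.25(77.75 + 0.25P_{Borealis}) ⇒ 0.9375P_{Borealis} = 99.1875, so P_{Borealis} = 105.8.
Then P_{Alta} = 77.75 + 0.25·105.8 = 104.2.
q_{Borealis} = 275 − 2·105.8 + 104.2 = 167.6.

167.6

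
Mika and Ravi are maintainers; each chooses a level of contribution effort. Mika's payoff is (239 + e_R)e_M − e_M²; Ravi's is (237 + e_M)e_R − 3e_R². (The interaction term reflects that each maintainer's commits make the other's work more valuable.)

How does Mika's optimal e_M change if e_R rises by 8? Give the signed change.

Expanding Mika's payoff: 239e_M + e_Re_M − e_M².
∂π/∂e_M = 239 + e_R − 2e_M = 0, so e_M = 119.5 + 0.5e_R.
The reaction-function slope is 0.5, so an 8-unit rise in e_R moves e_M by 0.5 × 8 = 4. Mika's best response rises — the actions are strategic complements.

4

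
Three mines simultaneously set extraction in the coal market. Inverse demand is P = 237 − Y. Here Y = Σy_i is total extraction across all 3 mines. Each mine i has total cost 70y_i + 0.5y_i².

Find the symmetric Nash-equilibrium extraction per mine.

33.4

A representative mine's profit is π_i = y_i(237 − Y) − 70y_i − 0.5y_i², with Y = y_i + Σ_{j≠i} y_j.
First-order condition: 167 − 3y_i − Σ_{j≠i} y_j = 0.
Imposing symmetry (y_j = y for all j) turns Σ_{j≠i} y_j into 2y, so 167 = 5y and y = 33.4.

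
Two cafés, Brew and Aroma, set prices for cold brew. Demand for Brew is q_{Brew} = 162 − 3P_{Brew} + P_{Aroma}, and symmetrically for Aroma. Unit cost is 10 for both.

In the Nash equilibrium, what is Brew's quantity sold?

Brew's profit: π = (P_{Brew} − 10)(162 − 3P_{Brew} + P_{Aroma}).
∂π/∂P_{Brew} = 192 − 6P_{Brew} + P_{Aroma} = 0 ⇒ P_{Brew} = 32 + (1/6)P_{Aroma}.
Setting P_{Brew} = P_{Aroma} in the reaction function: P_{Brew} = 32 + (1/6)P_{Brew}, so P_{Brew} = 32 / (5/6) = 38.4.
q_{Brew} = 162 − 3·38.4 + 38.4 = 85.2.

85.2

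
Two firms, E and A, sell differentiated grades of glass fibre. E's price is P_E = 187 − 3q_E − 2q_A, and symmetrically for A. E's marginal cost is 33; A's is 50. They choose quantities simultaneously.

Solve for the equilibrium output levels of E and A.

Firm E's profit: π = q_E(187 − 3q_E − 2q_A) − 33q_E.
∂π/∂q_E = 154 − 6q_E − 2q_A = 0 ⇒ q_E = 77/3 − (1/3)q_A.
Similarly q_A = 137/6 − (1/3)q_E.
Solving the two reaction functions simultaneously: (1 − (−1/3)(−1/3))q_E = 77/3 − (1/3)·(137/6), so (8/9)q_E = 325/18 and q_E = 20.3125.
Then q_A = 137/6 − (1/3)·20.3125 = 16.0625.

20.3125, 16.0625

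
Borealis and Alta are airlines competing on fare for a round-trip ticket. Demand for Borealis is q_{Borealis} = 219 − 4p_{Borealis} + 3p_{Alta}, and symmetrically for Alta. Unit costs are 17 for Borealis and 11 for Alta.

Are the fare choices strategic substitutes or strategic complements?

Borealis's profit: π = (p_{Borealis} − 17)(219 − 4p_{Borealis} + 3p_{Alta}).
∂π/∂p_{Borealis} = 287 − 8p_{Borealis} + 3p_{Alta} = 0 ⇒ p_{Borealis} = 35.875 + 0.375p_{Alta}.
The best-response slope dp_{Borealis}/dp_{Alta} = 0.375 > 0: the reaction function is upward-sloping, so the choices are strategic complements.

strategic complements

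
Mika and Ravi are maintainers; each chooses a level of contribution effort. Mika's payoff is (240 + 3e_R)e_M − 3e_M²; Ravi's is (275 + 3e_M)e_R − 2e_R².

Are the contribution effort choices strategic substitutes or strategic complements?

Expanding Mika's payoff: 240e_M + 3e_Re_M − 3e_M².
∂π/∂e_M = 240 + 3e_R − 6e_M = 0, so e_M = 40 + 0.5e_R.
The best-response slope de_M/de_R = 0.5 > 0: the reaction function is upward-sloping, so the choices are strategic complements.

strategic complements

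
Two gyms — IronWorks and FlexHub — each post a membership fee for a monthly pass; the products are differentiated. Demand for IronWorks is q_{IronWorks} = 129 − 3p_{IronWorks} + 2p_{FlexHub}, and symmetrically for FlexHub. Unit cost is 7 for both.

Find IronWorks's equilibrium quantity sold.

IronWorks's profit: π = (p_{IronWorks} − 7)(129 − 3p_{IronWorks} + 2p_{FlexHub}).
∂π/∂p_{IronWorks} = 150 − 6p_{IronWorks} + 2p_{FlexHub} = 0 ⇒ p_{IronWorks} = 25 + (1/3)p_{FlexHub}.
The game is symmetric, so in equilibrium p_{FlexHub} = p_{IronWorks}: the reaction function gives (2/3)p_{IronWorks} = 25, hence p_{IronWorks} = 37.5.
q_{IronWorks} = 129 − 3·37.5 + 2·37.5 = 91.5.

91.5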